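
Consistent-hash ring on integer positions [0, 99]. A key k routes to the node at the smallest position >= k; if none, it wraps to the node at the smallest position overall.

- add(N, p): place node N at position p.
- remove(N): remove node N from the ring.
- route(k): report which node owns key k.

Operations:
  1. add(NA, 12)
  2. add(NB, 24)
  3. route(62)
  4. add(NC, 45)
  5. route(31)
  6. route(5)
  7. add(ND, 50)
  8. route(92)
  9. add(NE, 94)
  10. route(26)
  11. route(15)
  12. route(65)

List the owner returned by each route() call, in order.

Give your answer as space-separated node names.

Answer: NA NC NA NA NC NB NE

Derivation:
Op 1: add NA@12 -> ring=[12:NA]
Op 2: add NB@24 -> ring=[12:NA,24:NB]
Op 3: route key 62: none >= 62, wrap to smallest pos 12 -> NA
Op 4: add NC@45 -> ring=[12:NA,24:NB,45:NC]
Op 5: route key 31: smallest pos >= 31 is 45 -> NC
Op 6: route key 5: smallest pos >= 5 is 12 -> NA
Op 7: add ND@50 -> ring=[12:NA,24:NB,45:NC,50:ND]
Op 8: route key 92: none >= 92, wrap to smallest pos 12 -> NA
Op 9: add NE@94 -> ring=[12:NA,24:NB,45:NC,50:ND,94:NE]
Op 10: route key 26: smallest pos >= 26 is 45 -> NC
Op 11: route key 15: smallest pos >= 15 is 24 -> NB
Op 12: route key 65: smallest pos >= 65 is 94 -> NE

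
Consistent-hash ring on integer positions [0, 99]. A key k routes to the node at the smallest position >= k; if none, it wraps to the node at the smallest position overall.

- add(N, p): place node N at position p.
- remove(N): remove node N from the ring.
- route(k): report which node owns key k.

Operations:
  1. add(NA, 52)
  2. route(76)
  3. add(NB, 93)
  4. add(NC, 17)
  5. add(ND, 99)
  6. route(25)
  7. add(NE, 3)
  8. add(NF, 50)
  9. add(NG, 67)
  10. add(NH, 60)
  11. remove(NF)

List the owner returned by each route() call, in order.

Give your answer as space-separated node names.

Op 1: add NA@52 -> ring=[52:NA]
Op 2: route key 76: none >= 76, wrap to smallest pos 52 -> NA
Op 3: add NB@93 -> ring=[52:NA,93:NB]
Op 4: add NC@17 -> ring=[17:NC,52:NA,93:NB]
Op 5: add ND@99 -> ring=[17:NC,52:NA,93:NB,99:ND]
Op 6: route key 25: smallest pos >= 25 is 52 -> NA
Op 7: add NE@3 -> ring=[3:NE,17:NC,52:NA,93:NB,99:ND]
Op 8: add NF@50 -> ring=[3:NE,17:NC,50:NF,52:NA,93:NB,99:ND]
Op 9: add NG@67 -> ring=[3:NE,17:NC,50:NF,52:NA,67:NG,93:NB,99:ND]
Op 10: add NH@60 -> ring=[3:NE,17:NC,50:NF,52:NA,60:NH,67:NG,93:NB,99:ND]
Op 11: remove NF -> ring=[3:NE,17:NC,52:NA,60:NH,67:NG,93:NB,99:ND]

Answer: NA NA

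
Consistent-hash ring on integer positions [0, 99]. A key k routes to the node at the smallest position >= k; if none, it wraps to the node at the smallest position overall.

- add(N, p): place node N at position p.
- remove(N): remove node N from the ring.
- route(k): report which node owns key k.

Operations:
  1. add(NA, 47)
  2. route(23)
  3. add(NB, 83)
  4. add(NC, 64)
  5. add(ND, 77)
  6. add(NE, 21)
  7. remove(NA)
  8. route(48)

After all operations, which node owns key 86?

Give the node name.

Op 1: add NA@47 -> ring=[47:NA]
Op 2: route key 23: smallest pos >= 23 is 47 -> NA
Op 3: add NB@83 -> ring=[47:NA,83:NB]
Op 4: add NC@64 -> ring=[47:NA,64:NC,83:NB]
Op 5: add ND@77 -> ring=[47:NA,64:NC,77:ND,83:NB]
Op 6: add NE@21 -> ring=[21:NE,47:NA,64:NC,77:ND,83:NB]
Op 7: remove NA -> ring=[21:NE,64:NC,77:ND,83:NB]
Op 8: route key 48: smallest pos >= 48 is 64 -> NC
Final route key 86: none >= 86, wrap to smallest pos 21 -> NE

Answer: NE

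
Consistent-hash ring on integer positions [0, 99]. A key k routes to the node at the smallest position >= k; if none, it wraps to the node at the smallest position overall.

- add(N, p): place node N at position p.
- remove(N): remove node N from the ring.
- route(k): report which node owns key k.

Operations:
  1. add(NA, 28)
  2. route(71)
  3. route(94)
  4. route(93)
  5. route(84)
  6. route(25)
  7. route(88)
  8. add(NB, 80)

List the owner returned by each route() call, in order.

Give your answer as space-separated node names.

Answer: NA NA NA NA NA NA

Derivation:
Op 1: add NA@28 -> ring=[28:NA]
Op 2: route key 71: none >= 71, wrap to smallest pos 28 -> NA
Op 3: route key 94: none >= 94, wrap to smallest pos 28 -> NA
Op 4: route key 93: none >= 93, wrap to smallest pos 28 -> NA
Op 5: route key 84: none >= 84, wrap to smallest pos 28 -> NA
Op 6: route key 25: smallest pos >= 25 is 28 -> NA
Op 7: route key 88: none >= 88, wrap to smallest pos 28 -> NA
Op 8: add NB@80 -> ring=[28:NA,80:NB]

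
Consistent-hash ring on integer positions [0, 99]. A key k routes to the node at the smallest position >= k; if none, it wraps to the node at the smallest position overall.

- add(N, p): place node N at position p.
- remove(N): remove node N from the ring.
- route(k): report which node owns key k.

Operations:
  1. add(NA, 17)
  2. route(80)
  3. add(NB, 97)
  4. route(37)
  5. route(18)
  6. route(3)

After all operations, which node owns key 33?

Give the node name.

Op 1: add NA@17 -> ring=[17:NA]
Op 2: route key 80: none >= 80, wrap to smallest pos 17 -> NA
Op 3: add NB@97 -> ring=[17:NA,97:NB]
Op 4: route key 37: smallest pos >= 37 is 97 -> NB
Op 5: route key 18: smallest pos >= 18 is 97 -> NB
Op 6: route key 3: smallest pos >= 3 is 17 -> NA
Final route key 33: smallest pos >= 33 is 97 -> NB

Answer: NB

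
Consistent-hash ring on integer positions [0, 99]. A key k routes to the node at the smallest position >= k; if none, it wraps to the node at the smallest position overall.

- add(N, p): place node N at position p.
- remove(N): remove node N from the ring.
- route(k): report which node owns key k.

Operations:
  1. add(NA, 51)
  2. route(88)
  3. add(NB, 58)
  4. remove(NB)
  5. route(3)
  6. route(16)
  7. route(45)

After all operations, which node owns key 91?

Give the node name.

Op 1: add NA@51 -> ring=[51:NA]
Op 2: route key 88: none >= 88, wrap to smallest pos 51 -> NA
Op 3: add NB@58 -> ring=[51:NA,58:NB]
Op 4: remove NB -> ring=[51:NA]
Op 5: route key 3: smallest pos >= 3 is 51 -> NA
Op 6: route key 16: smallest pos >= 16 is 51 -> NA
Op 7: route key 45: smallest pos >= 45 is 51 -> NA
Final route key 91: none >= 91, wrap to smallest pos 51 -> NA

Answer: NA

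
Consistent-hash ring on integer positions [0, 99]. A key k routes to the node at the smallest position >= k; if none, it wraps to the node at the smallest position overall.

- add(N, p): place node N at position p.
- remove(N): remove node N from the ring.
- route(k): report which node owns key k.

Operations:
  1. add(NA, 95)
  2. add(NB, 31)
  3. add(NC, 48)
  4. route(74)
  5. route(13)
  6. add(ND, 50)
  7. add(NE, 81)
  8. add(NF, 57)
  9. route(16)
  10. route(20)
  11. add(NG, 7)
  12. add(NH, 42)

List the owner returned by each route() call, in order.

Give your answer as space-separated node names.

Op 1: add NA@95 -> ring=[95:NA]
Op 2: add NB@31 -> ring=[31:NB,95:NA]
Op 3: add NC@48 -> ring=[31:NB,48:NC,95:NA]
Op 4: route key 74: smallest pos >= 74 is 95 -> NA
Op 5: route key 13: smallest pos >= 13 is 31 -> NB
Op 6: add ND@50 -> ring=[31:NB,48:NC,50:ND,95:NA]
Op 7: add NE@81 -> ring=[31:NB,48:NC,50:ND,81:NE,95:NA]
Op 8: add NF@57 -> ring=[31:NB,48:NC,50:ND,57:NF,81:NE,95:NA]
Op 9: route key 16: smallest pos >= 16 is 31 -> NB
Op 10: route key 20: smallest pos >= 20 is 31 -> NB
Op 11: add NG@7 -> ring=[7:NG,31:NB,48:NC,50:ND,57:NF,81:NE,95:NA]
Op 12: add NH@42 -> ring=[7:NG,31:NB,42:NH,48:NC,50:ND,57:NF,81:NE,95:NA]

Answer: NA NB NB NB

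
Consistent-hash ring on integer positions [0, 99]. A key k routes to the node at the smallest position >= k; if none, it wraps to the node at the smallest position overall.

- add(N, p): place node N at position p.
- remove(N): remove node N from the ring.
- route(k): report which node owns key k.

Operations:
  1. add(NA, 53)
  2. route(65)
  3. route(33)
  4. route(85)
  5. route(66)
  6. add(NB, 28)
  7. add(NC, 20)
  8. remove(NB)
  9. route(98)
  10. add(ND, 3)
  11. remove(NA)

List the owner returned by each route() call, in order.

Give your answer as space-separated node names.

Op 1: add NA@53 -> ring=[53:NA]
Op 2: route key 65: none >= 65, wrap to smallest pos 53 -> NA
Op 3: route key 33: smallest pos >= 33 is 53 -> NA
Op 4: route key 85: none >= 85, wrap to smallest pos 53 -> NA
Op 5: route key 66: none >= 66, wrap to smallest pos 53 -> NA
Op 6: add NB@28 -> ring=[28:NB,53:NA]
Op 7: add NC@20 -> ring=[20:NC,28:NB,53:NA]
Op 8: remove NB -> ring=[20:NC,53:NA]
Op 9: route key 98: none >= 98, wrap to smallest pos 20 -> NC
Op 10: add ND@3 -> ring=[3:ND,20:NC,53:NA]
Op 11: remove NA -> ring=[3:ND,20:NC]

Answer: NA NA NA NA NC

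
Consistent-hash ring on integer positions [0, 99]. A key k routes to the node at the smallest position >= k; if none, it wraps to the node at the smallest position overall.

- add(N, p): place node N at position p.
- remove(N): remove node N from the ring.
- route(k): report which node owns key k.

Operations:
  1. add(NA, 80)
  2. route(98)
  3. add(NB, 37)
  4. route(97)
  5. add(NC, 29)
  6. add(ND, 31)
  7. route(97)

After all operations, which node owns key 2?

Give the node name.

Answer: NC

Derivation:
Op 1: add NA@80 -> ring=[80:NA]
Op 2: route key 98: none >= 98, wrap to smallest pos 80 -> NA
Op 3: add NB@37 -> ring=[37:NB,80:NA]
Op 4: route key 97: none >= 97, wrap to smallest pos 37 -> NB
Op 5: add NC@29 -> ring=[29:NC,37:NB,80:NA]
Op 6: add ND@31 -> ring=[29:NC,31:ND,37:NB,80:NA]
Op 7: route key 97: none >= 97, wrap to smallest pos 29 -> NC
Final route key 2: smallest pos >= 2 is 29 -> NC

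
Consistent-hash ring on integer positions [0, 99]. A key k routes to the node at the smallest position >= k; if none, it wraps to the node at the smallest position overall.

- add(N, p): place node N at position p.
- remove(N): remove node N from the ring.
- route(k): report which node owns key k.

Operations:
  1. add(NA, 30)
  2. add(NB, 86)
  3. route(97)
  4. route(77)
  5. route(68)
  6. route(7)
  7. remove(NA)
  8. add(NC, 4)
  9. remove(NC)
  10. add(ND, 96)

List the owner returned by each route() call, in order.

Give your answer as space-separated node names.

Op 1: add NA@30 -> ring=[30:NA]
Op 2: add NB@86 -> ring=[30:NA,86:NB]
Op 3: route key 97: none >= 97, wrap to smallest pos 30 -> NA
Op 4: route key 77: smallest pos >= 77 is 86 -> NB
Op 5: route key 68: smallest pos >= 68 is 86 -> NB
Op 6: route key 7: smallest pos >= 7 is 30 -> NA
Op 7: remove NA -> ring=[86:NB]
Op 8: add NC@4 -> ring=[4:NC,86:NB]
Op 9: remove NC -> ring=[86:NB]
Op 10: add ND@96 -> ring=[86:NB,96:ND]

Answer: NA NB NB NA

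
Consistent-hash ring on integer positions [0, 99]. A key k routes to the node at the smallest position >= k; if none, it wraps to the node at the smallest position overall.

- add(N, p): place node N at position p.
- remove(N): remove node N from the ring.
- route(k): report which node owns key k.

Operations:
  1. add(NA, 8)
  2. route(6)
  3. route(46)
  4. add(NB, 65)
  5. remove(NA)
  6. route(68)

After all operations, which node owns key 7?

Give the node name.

Answer: NB

Derivation:
Op 1: add NA@8 -> ring=[8:NA]
Op 2: route key 6: smallest pos >= 6 is 8 -> NA
Op 3: route key 46: none >= 46, wrap to smallest pos 8 -> NA
Op 4: add NB@65 -> ring=[8:NA,65:NB]
Op 5: remove NA -> ring=[65:NB]
Op 6: route key 68: none >= 68, wrap to smallest pos 65 -> NB
Final route key 7: smallest pos >= 7 is 65 -> NB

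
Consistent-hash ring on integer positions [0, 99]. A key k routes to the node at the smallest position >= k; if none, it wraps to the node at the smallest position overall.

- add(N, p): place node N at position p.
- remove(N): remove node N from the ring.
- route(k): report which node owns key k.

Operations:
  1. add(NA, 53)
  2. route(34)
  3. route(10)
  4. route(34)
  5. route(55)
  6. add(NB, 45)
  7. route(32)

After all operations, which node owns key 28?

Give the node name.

Op 1: add NA@53 -> ring=[53:NA]
Op 2: route key 34: smallest pos >= 34 is 53 -> NA
Op 3: route key 10: smallest pos >= 10 is 53 -> NA
Op 4: route key 34: smallest pos >= 34 is 53 -> NA
Op 5: route key 55: none >= 55, wrap to smallest pos 53 -> NA
Op 6: add NB@45 -> ring=[45:NB,53:NA]
Op 7: route key 32: smallest pos >= 32 is 45 -> NB
Final route key 28: smallest pos >= 28 is 45 -> NB

Answer: NB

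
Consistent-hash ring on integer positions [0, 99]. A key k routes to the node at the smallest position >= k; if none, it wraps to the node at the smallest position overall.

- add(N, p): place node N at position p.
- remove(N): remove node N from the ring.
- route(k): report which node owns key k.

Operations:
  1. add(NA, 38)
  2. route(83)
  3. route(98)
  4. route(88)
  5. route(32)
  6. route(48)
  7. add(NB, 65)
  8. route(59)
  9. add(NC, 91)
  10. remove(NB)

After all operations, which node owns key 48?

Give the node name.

Answer: NC

Derivation:
Op 1: add NA@38 -> ring=[38:NA]
Op 2: route key 83: none >= 83, wrap to smallest pos 38 -> NA
Op 3: route key 98: none >= 98, wrap to smallest pos 38 -> NA
Op 4: route key 88: none >= 88, wrap to smallest pos 38 -> NA
Op 5: route key 32: smallest pos >= 32 is 38 -> NA
Op 6: route key 48: none >= 48, wrap to smallest pos 38 -> NA
Op 7: add NB@65 -> ring=[38:NA,65:NB]
Op 8: route key 59: smallest pos >= 59 is 65 -> NB
Op 9: add NC@91 -> ring=[38:NA,65:NB,91:NC]
Op 10: remove NB -> ring=[38:NA,91:NC]
Final route key 48: smallest pos >= 48 is 91 -> NC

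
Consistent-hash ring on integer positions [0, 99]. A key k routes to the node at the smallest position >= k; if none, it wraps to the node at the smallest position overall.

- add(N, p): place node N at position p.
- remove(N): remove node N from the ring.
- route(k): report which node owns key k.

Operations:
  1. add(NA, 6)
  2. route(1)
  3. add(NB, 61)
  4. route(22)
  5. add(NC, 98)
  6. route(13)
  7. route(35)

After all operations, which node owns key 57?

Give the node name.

Op 1: add NA@6 -> ring=[6:NA]
Op 2: route key 1: smallest pos >= 1 is 6 -> NA
Op 3: add NB@61 -> ring=[6:NA,61:NB]
Op 4: route key 22: smallest pos >= 22 is 61 -> NB
Op 5: add NC@98 -> ring=[6:NA,61:NB,98:NC]
Op 6: route key 13: smallest pos >= 13 is 61 -> NB
Op 7: route key 35: smallest pos >= 35 is 61 -> NB
Final route key 57: smallest pos >= 57 is 61 -> NB

Answer: NB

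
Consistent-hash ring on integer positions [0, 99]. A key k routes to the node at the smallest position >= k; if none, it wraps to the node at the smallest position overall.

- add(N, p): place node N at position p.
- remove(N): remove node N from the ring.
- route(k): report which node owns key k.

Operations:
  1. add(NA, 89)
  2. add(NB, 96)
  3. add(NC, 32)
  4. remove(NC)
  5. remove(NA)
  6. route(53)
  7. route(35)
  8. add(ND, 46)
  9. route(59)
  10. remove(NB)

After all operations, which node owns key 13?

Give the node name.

Answer: ND

Derivation:
Op 1: add NA@89 -> ring=[89:NA]
Op 2: add NB@96 -> ring=[89:NA,96:NB]
Op 3: add NC@32 -> ring=[32:NC,89:NA,96:NB]
Op 4: remove NC -> ring=[89:NA,96:NB]
Op 5: remove NA -> ring=[96:NB]
Op 6: route key 53: smallest pos >= 53 is 96 -> NB
Op 7: route key 35: smallest pos >= 35 is 96 -> NB
Op 8: add ND@46 -> ring=[46:ND,96:NB]
Op 9: route key 59: smallest pos >= 59 is 96 -> NB
Op 10: remove NB -> ring=[46:ND]
Final route key 13: smallest pos >= 13 is 46 -> ND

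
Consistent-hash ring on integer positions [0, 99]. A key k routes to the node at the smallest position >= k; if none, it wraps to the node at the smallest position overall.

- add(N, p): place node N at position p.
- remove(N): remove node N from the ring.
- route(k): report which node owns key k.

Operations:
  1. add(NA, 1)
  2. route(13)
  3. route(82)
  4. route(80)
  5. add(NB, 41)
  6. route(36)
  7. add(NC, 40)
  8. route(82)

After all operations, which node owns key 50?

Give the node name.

Op 1: add NA@1 -> ring=[1:NA]
Op 2: route key 13: none >= 13, wrap to smallest pos 1 -> NA
Op 3: route key 82: none >= 82, wrap to smallest pos 1 -> NA
Op 4: route key 80: none >= 80, wrap to smallest pos 1 -> NA
Op 5: add NB@41 -> ring=[1:NA,41:NB]
Op 6: route key 36: smallest pos >= 36 is 41 -> NB
Op 7: add NC@40 -> ring=[1:NA,40:NC,41:NB]
Op 8: route key 82: none >= 82, wrap to smallest pos 1 -> NA
Final route key 50: none >= 50, wrap to smallest pos 1 -> NA

Answer: NA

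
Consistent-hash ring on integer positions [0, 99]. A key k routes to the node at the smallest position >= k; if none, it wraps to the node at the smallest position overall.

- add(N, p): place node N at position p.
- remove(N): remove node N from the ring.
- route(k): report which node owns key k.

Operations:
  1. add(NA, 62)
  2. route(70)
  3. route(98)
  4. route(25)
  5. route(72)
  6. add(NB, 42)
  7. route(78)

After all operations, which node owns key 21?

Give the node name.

Op 1: add NA@62 -> ring=[62:NA]
Op 2: route key 70: none >= 70, wrap to smallest pos 62 -> NA
Op 3: route key 98: none >= 98, wrap to smallest pos 62 -> NA
Op 4: route key 25: smallest pos >= 25 is 62 -> NA
Op 5: route key 72: none >= 72, wrap to smallest pos 62 -> NA
Op 6: add NB@42 -> ring=[42:NB,62:NA]
Op 7: route key 78: none >= 78, wrap to smallest pos 42 -> NB
Final route key 21: smallest pos >= 21 is 42 -> NB

Answer: NB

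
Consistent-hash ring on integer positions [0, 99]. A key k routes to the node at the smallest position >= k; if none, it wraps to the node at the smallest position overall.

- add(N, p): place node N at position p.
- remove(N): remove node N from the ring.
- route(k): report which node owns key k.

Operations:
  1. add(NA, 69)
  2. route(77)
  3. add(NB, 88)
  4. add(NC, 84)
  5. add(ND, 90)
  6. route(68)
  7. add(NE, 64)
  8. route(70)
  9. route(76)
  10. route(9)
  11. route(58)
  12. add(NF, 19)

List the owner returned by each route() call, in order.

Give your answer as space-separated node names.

Op 1: add NA@69 -> ring=[69:NA]
Op 2: route key 77: none >= 77, wrap to smallest pos 69 -> NA
Op 3: add NB@88 -> ring=[69:NA,88:NB]
Op 4: add NC@84 -> ring=[69:NA,84:NC,88:NB]
Op 5: add ND@90 -> ring=[69:NA,84:NC,88:NB,90:ND]
Op 6: route key 68: smallest pos >= 68 is 69 -> NA
Op 7: add NE@64 -> ring=[64:NE,69:NA,84:NC,88:NB,90:ND]
Op 8: route key 70: smallest pos >= 70 is 84 -> NC
Op 9: route key 76: smallest pos >= 76 is 84 -> NC
Op 10: route key 9: smallest pos >= 9 is 64 -> NE
Op 11: route key 58: smallest pos >= 58 is 64 -> NE
Op 12: add NF@19 -> ring=[19:NF,64:NE,69:NA,84:NC,88:NB,90:ND]

Answer: NA NA NC NC NE NE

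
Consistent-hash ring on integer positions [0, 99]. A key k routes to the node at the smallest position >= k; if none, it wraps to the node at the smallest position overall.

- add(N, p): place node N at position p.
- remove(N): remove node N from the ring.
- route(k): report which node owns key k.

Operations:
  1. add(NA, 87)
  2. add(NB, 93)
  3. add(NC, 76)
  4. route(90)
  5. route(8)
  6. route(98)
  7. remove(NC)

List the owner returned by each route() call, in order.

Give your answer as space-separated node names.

Answer: NB NC NC

Derivation:
Op 1: add NA@87 -> ring=[87:NA]
Op 2: add NB@93 -> ring=[87:NA,93:NB]
Op 3: add NC@76 -> ring=[76:NC,87:NA,93:NB]
Op 4: route key 90: smallest pos >= 90 is 93 -> NB
Op 5: route key 8: smallest pos >= 8 is 76 -> NC
Op 6: route key 98: none >= 98, wrap to smallest pos 76 -> NC
Op 7: remove NC -> ring=[87:NA,93:NB]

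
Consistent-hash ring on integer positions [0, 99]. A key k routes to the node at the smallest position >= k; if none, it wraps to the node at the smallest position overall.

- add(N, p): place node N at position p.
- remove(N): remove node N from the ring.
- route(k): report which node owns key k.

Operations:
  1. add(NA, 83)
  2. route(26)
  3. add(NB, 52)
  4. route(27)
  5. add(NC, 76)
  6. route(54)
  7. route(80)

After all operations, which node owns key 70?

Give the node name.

Op 1: add NA@83 -> ring=[83:NA]
Op 2: route key 26: smallest pos >= 26 is 83 -> NA
Op 3: add NB@52 -> ring=[52:NB,83:NA]
Op 4: route key 27: smallest pos >= 27 is 52 -> NB
Op 5: add NC@76 -> ring=[52:NB,76:NC,83:NA]
Op 6: route key 54: smallest pos >= 54 is 76 -> NC
Op 7: route key 80: smallest pos >= 80 is 83 -> NA
Final route key 70: smallest pos >= 70 is 76 -> NC

Answer: NC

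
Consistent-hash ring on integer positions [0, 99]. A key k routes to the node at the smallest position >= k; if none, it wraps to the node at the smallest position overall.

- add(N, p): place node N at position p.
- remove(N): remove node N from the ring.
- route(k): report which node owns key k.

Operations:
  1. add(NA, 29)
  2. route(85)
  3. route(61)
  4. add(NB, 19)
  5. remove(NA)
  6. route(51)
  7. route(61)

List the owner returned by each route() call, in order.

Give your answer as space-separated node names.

Answer: NA NA NB NB

Derivation:
Op 1: add NA@29 -> ring=[29:NA]
Op 2: route key 85: none >= 85, wrap to smallest pos 29 -> NA
Op 3: route key 61: none >= 61, wrap to smallest pos 29 -> NA
Op 4: add NB@19 -> ring=[19:NB,29:NA]
Op 5: remove NA -> ring=[19:NB]
Op 6: route key 51: none >= 51, wrap to smallest pos 19 -> NB
Op 7: route key 61: none >= 61, wrap to smallest pos 19 -> NB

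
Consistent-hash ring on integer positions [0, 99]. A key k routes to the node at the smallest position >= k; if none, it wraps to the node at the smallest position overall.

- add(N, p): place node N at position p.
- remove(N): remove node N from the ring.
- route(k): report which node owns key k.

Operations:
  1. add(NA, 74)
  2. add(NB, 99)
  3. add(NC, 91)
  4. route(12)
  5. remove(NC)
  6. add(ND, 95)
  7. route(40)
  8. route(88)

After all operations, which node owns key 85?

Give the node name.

Answer: ND

Derivation:
Op 1: add NA@74 -> ring=[74:NA]
Op 2: add NB@99 -> ring=[74:NA,99:NB]
Op 3: add NC@91 -> ring=[74:NA,91:NC,99:NB]
Op 4: route key 12: smallest pos >= 12 is 74 -> NA
Op 5: remove NC -> ring=[74:NA,99:NB]
Op 6: add ND@95 -> ring=[74:NA,95:ND,99:NB]
Op 7: route key 40: smallest pos >= 40 is 74 -> NA
Op 8: route key 88: smallest pos >= 88 is 95 -> ND
Final route key 85: smallest pos >= 85 is 95 -> ND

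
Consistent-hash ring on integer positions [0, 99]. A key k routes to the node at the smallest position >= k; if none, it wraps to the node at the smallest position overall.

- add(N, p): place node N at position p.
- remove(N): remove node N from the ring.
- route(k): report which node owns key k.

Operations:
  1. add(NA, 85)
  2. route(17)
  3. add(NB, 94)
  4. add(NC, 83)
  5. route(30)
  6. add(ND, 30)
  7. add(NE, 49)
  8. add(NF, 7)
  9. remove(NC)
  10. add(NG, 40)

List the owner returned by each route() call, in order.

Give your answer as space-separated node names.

Op 1: add NA@85 -> ring=[85:NA]
Op 2: route key 17: smallest pos >= 17 is 85 -> NA
Op 3: add NB@94 -> ring=[85:NA,94:NB]
Op 4: add NC@83 -> ring=[83:NC,85:NA,94:NB]
Op 5: route key 30: smallest pos >= 30 is 83 -> NC
Op 6: add ND@30 -> ring=[30:ND,83:NC,85:NA,94:NB]
Op 7: add NE@49 -> ring=[30:ND,49:NE,83:NC,85:NA,94:NB]
Op 8: add NF@7 -> ring=[7:NF,30:ND,49:NE,83:NC,85:NA,94:NB]
Op 9: remove NC -> ring=[7:NF,30:ND,49:NE,85:NA,94:NB]
Op 10: add NG@40 -> ring=[7:NF,30:ND,40:NG,49:NE,85:NA,94:NB]

Answer: NA NC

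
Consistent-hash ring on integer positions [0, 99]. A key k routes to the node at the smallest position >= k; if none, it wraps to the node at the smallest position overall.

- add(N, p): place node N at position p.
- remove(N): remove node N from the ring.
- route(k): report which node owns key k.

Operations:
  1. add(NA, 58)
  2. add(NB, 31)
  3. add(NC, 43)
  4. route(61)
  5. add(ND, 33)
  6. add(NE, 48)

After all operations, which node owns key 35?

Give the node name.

Answer: NC

Derivation:
Op 1: add NA@58 -> ring=[58:NA]
Op 2: add NB@31 -> ring=[31:NB,58:NA]
Op 3: add NC@43 -> ring=[31:NB,43:NC,58:NA]
Op 4: route key 61: none >= 61, wrap to smallest pos 31 -> NB
Op 5: add ND@33 -> ring=[31:NB,33:ND,43:NC,58:NA]
Op 6: add NE@48 -> ring=[31:NB,33:ND,43:NC,48:NE,58:NA]
Final route key 35: smallest pos >= 35 is 43 -> NC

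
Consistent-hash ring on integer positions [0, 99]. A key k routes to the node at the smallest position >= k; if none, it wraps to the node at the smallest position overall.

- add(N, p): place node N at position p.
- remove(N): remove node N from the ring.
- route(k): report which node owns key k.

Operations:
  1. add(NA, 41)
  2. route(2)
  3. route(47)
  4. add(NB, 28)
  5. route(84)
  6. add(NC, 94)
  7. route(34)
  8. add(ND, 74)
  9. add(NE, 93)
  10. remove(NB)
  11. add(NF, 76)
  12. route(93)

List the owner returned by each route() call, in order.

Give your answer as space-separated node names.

Answer: NA NA NB NA NE

Derivation:
Op 1: add NA@41 -> ring=[41:NA]
Op 2: route key 2: smallest pos >= 2 is 41 -> NA
Op 3: route key 47: none >= 47, wrap to smallest pos 41 -> NA
Op 4: add NB@28 -> ring=[28:NB,41:NA]
Op 5: route key 84: none >= 84, wrap to smallest pos 28 -> NB
Op 6: add NC@94 -> ring=[28:NB,41:NA,94:NC]
Op 7: route key 34: smallest pos >= 34 is 41 -> NA
Op 8: add ND@74 -> ring=[28:NB,41:NA,74:ND,94:NC]
Op 9: add NE@93 -> ring=[28:NB,41:NA,74:ND,93:NE,94:NC]
Op 10: remove NB -> ring=[41:NA,74:ND,93:NE,94:NC]
Op 11: add NF@76 -> ring=[41:NA,74:ND,76:NF,93:NE,94:NC]
Op 12: route key 93: smallest pos >= 93 is 93 -> NE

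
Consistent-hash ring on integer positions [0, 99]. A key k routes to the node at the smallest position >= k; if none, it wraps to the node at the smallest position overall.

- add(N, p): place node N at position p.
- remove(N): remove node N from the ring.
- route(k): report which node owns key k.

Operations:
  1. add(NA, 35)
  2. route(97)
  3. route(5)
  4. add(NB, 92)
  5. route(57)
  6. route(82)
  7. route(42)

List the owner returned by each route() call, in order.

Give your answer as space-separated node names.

Answer: NA NA NB NB NB

Derivation:
Op 1: add NA@35 -> ring=[35:NA]
Op 2: route key 97: none >= 97, wrap to smallest pos 35 -> NA
Op 3: route key 5: smallest pos >= 5 is 35 -> NA
Op 4: add NB@92 -> ring=[35:NA,92:NB]
Op 5: route key 57: smallest pos >= 57 is 92 -> NB
Op 6: route key 82: smallest pos >= 82 is 92 -> NB
Op 7: route key 42: smallest pos >= 42 is 92 -> NB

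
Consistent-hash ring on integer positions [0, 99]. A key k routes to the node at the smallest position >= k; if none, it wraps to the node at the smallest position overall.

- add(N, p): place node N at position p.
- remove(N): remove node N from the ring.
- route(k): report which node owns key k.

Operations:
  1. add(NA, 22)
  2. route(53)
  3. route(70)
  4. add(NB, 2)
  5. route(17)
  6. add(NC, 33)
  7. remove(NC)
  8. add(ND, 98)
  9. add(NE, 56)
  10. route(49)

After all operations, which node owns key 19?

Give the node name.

Answer: NA

Derivation:
Op 1: add NA@22 -> ring=[22:NA]
Op 2: route key 53: none >= 53, wrap to smallest pos 22 -> NA
Op 3: route key 70: none >= 70, wrap to smallest pos 22 -> NA
Op 4: add NB@2 -> ring=[2:NB,22:NA]
Op 5: route key 17: smallest pos >= 17 is 22 -> NA
Op 6: add NC@33 -> ring=[2:NB,22:NA,33:NC]
Op 7: remove NC -> ring=[2:NB,22:NA]
Op 8: add ND@98 -> ring=[2:NB,22:NA,98:ND]
Op 9: add NE@56 -> ring=[2:NB,22:NA,56:NE,98:ND]
Op 10: route key 49: smallest pos >= 49 is 56 -> NE
Final route key 19: smallest pos >= 19 is 22 -> NA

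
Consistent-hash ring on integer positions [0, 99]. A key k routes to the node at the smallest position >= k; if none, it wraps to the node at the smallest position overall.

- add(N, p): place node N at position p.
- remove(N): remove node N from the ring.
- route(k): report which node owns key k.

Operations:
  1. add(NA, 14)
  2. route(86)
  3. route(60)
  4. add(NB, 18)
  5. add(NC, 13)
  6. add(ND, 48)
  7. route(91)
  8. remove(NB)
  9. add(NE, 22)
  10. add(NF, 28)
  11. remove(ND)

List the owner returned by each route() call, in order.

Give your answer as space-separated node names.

Op 1: add NA@14 -> ring=[14:NA]
Op 2: route key 86: none >= 86, wrap to smallest pos 14 -> NA
Op 3: route key 60: none >= 60, wrap to smallest pos 14 -> NA
Op 4: add NB@18 -> ring=[14:NA,18:NB]
Op 5: add NC@13 -> ring=[13:NC,14:NA,18:NB]
Op 6: add ND@48 -> ring=[13:NC,14:NA,18:NB,48:ND]
Op 7: route key 91: none >= 91, wrap to smallest pos 13 -> NC
Op 8: remove NB -> ring=[13:NC,14:NA,48:ND]
Op 9: add NE@22 -> ring=[13:NC,14:NA,22:NE,48:ND]
Op 10: add NF@28 -> ring=[13:NC,14:NA,22:NE,28:NF,48:ND]
Op 11: remove ND -> ring=[13:NC,14:NA,22:NE,28:NF]

Answer: NA NA NC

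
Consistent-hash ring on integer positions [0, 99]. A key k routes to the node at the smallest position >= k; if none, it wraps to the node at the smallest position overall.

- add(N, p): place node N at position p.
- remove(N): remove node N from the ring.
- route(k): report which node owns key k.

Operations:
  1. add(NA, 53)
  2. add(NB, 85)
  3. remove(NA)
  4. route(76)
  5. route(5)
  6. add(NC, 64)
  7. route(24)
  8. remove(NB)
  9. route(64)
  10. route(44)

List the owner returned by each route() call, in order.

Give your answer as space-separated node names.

Answer: NB NB NC NC NC

Derivation:
Op 1: add NA@53 -> ring=[53:NA]
Op 2: add NB@85 -> ring=[53:NA,85:NB]
Op 3: remove NA -> ring=[85:NB]
Op 4: route key 76: smallest pos >= 76 is 85 -> NB
Op 5: route key 5: smallest pos >= 5 is 85 -> NB
Op 6: add NC@64 -> ring=[64:NC,85:NB]
Op 7: route key 24: smallest pos >= 24 is 64 -> NC
Op 8: remove NB -> ring=[64:NC]
Op 9: route key 64: smallest pos >= 64 is 64 -> NC
Op 10: route key 44: smallest pos >= 44 is 64 -> NC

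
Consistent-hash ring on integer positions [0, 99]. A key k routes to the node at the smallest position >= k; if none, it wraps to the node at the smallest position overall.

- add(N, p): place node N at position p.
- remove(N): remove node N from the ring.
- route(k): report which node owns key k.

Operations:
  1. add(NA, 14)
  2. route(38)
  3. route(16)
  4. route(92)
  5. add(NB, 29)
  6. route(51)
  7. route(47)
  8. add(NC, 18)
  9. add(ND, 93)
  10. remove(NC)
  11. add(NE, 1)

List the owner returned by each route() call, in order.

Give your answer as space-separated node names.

Op 1: add NA@14 -> ring=[14:NA]
Op 2: route key 38: none >= 38, wrap to smallest pos 14 -> NA
Op 3: route key 16: none >= 16, wrap to smallest pos 14 -> NA
Op 4: route key 92: none >= 92, wrap to smallest pos 14 -> NA
Op 5: add NB@29 -> ring=[14:NA,29:NB]
Op 6: route key 51: none >= 51, wrap to smallest pos 14 -> NA
Op 7: route key 47: none >= 47, wrap to smallest pos 14 -> NA
Op 8: add NC@18 -> ring=[14:NA,18:NC,29:NB]
Op 9: add ND@93 -> ring=[14:NA,18:NC,29:NB,93:ND]
Op 10: remove NC -> ring=[14:NA,29:NB,93:ND]
Op 11: add NE@1 -> ring=[1:NE,14:NA,29:NB,93:ND]

Answer: NA NA NA NA NA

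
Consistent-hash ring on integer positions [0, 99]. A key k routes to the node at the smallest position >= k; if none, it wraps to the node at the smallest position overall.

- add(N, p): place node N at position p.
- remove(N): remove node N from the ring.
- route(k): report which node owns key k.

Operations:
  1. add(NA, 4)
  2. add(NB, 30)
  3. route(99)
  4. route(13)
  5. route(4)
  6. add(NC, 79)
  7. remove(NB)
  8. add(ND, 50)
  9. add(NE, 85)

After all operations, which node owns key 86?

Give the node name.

Answer: NA

Derivation:
Op 1: add NA@4 -> ring=[4:NA]
Op 2: add NB@30 -> ring=[4:NA,30:NB]
Op 3: route key 99: none >= 99, wrap to smallest pos 4 -> NA
Op 4: route key 13: smallest pos >= 13 is 30 -> NB
Op 5: route key 4: smallest pos >= 4 is 4 -> NA
Op 6: add NC@79 -> ring=[4:NA,30:NB,79:NC]
Op 7: remove NB -> ring=[4:NA,79:NC]
Op 8: add ND@50 -> ring=[4:NA,50:ND,79:NC]
Op 9: add NE@85 -> ring=[4:NA,50:ND,79:NC,85:NE]
Final route key 86: none >= 86, wrap to smallest pos 4 -> NA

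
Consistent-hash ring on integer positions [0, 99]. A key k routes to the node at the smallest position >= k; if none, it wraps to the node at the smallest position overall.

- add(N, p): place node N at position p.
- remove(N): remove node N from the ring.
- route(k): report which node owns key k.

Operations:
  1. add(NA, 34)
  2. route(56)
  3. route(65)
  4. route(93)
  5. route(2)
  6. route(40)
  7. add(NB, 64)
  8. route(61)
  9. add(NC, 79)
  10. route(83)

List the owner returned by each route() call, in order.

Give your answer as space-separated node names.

Answer: NA NA NA NA NA NB NA

Derivation:
Op 1: add NA@34 -> ring=[34:NA]
Op 2: route key 56: none >= 56, wrap to smallest pos 34 -> NA
Op 3: route key 65: none >= 65, wrap to smallest pos 34 -> NA
Op 4: route key 93: none >= 93, wrap to smallest pos 34 -> NA
Op 5: route key 2: smallest pos >= 2 is 34 -> NA
Op 6: route key 40: none >= 40, wrap to smallest pos 34 -> NA
Op 7: add NB@64 -> ring=[34:NA,64:NB]
Op 8: route key 61: smallest pos >= 61 is 64 -> NB
Op 9: add NC@79 -> ring=[34:NA,64:NB,79:NC]
Op 10: route key 83: none >= 83, wrap to smallest pos 34 -> NA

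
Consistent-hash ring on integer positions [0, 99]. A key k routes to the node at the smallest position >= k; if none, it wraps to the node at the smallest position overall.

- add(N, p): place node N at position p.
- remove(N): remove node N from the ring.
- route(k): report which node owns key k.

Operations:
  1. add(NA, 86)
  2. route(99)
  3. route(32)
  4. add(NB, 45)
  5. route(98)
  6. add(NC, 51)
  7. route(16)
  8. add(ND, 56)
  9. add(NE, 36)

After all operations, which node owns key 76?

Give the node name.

Answer: NA

Derivation:
Op 1: add NA@86 -> ring=[86:NA]
Op 2: route key 99: none >= 99, wrap to smallest pos 86 -> NA
Op 3: route key 32: smallest pos >= 32 is 86 -> NA
Op 4: add NB@45 -> ring=[45:NB,86:NA]
Op 5: route key 98: none >= 98, wrap to smallest pos 45 -> NB
Op 6: add NC@51 -> ring=[45:NB,51:NC,86:NA]
Op 7: route key 16: smallest pos >= 16 is 45 -> NB
Op 8: add ND@56 -> ring=[45:NB,51:NC,56:ND,86:NA]
Op 9: add NE@36 -> ring=[36:NE,45:NB,51:NC,56:ND,86:NA]
Final route key 76: smallest pos >= 76 is 86 -> NA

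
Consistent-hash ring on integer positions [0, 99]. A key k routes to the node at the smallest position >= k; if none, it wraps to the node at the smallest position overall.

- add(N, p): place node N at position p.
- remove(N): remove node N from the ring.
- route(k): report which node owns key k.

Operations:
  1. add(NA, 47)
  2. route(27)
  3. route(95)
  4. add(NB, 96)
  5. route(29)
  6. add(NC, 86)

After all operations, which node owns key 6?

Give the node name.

Answer: NA

Derivation:
Op 1: add NA@47 -> ring=[47:NA]
Op 2: route key 27: smallest pos >= 27 is 47 -> NA
Op 3: route key 95: none >= 95, wrap to smallest pos 47 -> NA
Op 4: add NB@96 -> ring=[47:NA,96:NB]
Op 5: route key 29: smallest pos >= 29 is 47 -> NA
Op 6: add NC@86 -> ring=[47:NA,86:NC,96:NB]
Final route key 6: smallest pos >= 6 is 47 -> NA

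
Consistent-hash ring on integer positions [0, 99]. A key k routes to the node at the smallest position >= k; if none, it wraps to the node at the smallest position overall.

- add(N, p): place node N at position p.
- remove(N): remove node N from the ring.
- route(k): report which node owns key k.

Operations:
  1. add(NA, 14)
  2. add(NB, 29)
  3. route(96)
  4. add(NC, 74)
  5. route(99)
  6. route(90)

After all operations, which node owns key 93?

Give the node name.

Answer: NA

Derivation:
Op 1: add NA@14 -> ring=[14:NA]
Op 2: add NB@29 -> ring=[14:NA,29:NB]
Op 3: route key 96: none >= 96, wrap to smallest pos 14 -> NA
Op 4: add NC@74 -> ring=[14:NA,29:NB,74:NC]
Op 5: route key 99: none >= 99, wrap to smallest pos 14 -> NA
Op 6: route key 90: none >= 90, wrap to smallest pos 14 -> NA
Final route key 93: none >= 93, wrap to smallest pos 14 -> NA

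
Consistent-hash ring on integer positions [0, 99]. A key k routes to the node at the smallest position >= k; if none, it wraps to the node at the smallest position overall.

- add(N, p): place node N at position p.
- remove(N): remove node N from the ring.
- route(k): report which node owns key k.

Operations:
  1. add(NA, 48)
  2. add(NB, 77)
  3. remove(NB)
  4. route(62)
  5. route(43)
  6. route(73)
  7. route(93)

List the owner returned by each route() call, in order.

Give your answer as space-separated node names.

Op 1: add NA@48 -> ring=[48:NA]
Op 2: add NB@77 -> ring=[48:NA,77:NB]
Op 3: remove NB -> ring=[48:NA]
Op 4: route key 62: none >= 62, wrap to smallest pos 48 -> NA
Op 5: route key 43: smallest pos >= 43 is 48 -> NA
Op 6: route key 73: none >= 73, wrap to smallest pos 48 -> NA
Op 7: route key 93: none >= 93, wrap to smallest pos 48 -> NA

Answer: NA NA NA NA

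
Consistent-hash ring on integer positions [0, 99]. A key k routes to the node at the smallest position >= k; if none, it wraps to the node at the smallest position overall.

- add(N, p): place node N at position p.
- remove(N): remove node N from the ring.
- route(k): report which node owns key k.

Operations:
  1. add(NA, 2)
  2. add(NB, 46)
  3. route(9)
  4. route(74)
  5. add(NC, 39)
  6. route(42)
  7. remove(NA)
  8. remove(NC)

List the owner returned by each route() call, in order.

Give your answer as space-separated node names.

Answer: NB NA NB

Derivation:
Op 1: add NA@2 -> ring=[2:NA]
Op 2: add NB@46 -> ring=[2:NA,46:NB]
Op 3: route key 9: smallest pos >= 9 is 46 -> NB
Op 4: route key 74: none >= 74, wrap to smallest pos 2 -> NA
Op 5: add NC@39 -> ring=[2:NA,39:NC,46:NB]
Op 6: route key 42: smallest pos >= 42 is 46 -> NB
Op 7: remove NA -> ring=[39:NC,46:NB]
Op 8: remove NC -> ring=[46:NB]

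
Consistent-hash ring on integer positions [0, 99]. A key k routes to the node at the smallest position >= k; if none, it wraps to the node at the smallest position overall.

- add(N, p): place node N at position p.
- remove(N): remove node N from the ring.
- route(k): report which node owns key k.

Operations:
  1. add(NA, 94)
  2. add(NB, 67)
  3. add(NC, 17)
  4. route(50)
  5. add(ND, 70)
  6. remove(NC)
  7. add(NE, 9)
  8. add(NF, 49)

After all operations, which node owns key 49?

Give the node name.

Op 1: add NA@94 -> ring=[94:NA]
Op 2: add NB@67 -> ring=[67:NB,94:NA]
Op 3: add NC@17 -> ring=[17:NC,67:NB,94:NA]
Op 4: route key 50: smallest pos >= 50 is 67 -> NB
Op 5: add ND@70 -> ring=[17:NC,67:NB,70:ND,94:NA]
Op 6: remove NC -> ring=[67:NB,70:ND,94:NA]
Op 7: add NE@9 -> ring=[9:NE,67:NB,70:ND,94:NA]
Op 8: add NF@49 -> ring=[9:NE,49:NF,67:NB,70:ND,94:NA]
Final route key 49: smallest pos >= 49 is 49 -> NF

Answer: NF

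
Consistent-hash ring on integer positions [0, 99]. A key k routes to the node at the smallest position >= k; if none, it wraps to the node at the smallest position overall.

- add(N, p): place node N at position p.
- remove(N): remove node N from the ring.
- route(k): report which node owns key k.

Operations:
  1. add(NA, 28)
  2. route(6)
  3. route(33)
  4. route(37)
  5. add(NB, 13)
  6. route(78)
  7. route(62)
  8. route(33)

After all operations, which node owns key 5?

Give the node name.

Answer: NB

Derivation:
Op 1: add NA@28 -> ring=[28:NA]
Op 2: route key 6: smallest pos >= 6 is 28 -> NA
Op 3: route key 33: none >= 33, wrap to smallest pos 28 -> NA
Op 4: route key 37: none >= 37, wrap to smallest pos 28 -> NA
Op 5: add NB@13 -> ring=[13:NB,28:NA]
Op 6: route key 78: none >= 78, wrap to smallest pos 13 -> NB
Op 7: route key 62: none >= 62, wrap to smallest pos 13 -> NB
Op 8: route key 33: none >= 33, wrap to smallest pos 13 -> NB
Final route key 5: smallest pos >= 5 is 13 -> NB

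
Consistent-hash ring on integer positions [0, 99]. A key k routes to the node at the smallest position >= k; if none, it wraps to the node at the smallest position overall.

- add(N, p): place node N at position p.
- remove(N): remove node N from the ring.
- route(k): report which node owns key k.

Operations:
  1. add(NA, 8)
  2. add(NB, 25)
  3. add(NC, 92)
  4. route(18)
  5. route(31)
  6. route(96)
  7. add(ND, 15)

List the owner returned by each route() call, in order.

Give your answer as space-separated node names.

Answer: NB NC NA

Derivation:
Op 1: add NA@8 -> ring=[8:NA]
Op 2: add NB@25 -> ring=[8:NA,25:NB]
Op 3: add NC@92 -> ring=[8:NA,25:NB,92:NC]
Op 4: route key 18: smallest pos >= 18 is 25 -> NB
Op 5: route key 31: smallest pos >= 31 is 92 -> NC
Op 6: route key 96: none >= 96, wrap to smallest pos 8 -> NA
Op 7: add ND@15 -> ring=[8:NA,15:ND,25:NB,92:NC]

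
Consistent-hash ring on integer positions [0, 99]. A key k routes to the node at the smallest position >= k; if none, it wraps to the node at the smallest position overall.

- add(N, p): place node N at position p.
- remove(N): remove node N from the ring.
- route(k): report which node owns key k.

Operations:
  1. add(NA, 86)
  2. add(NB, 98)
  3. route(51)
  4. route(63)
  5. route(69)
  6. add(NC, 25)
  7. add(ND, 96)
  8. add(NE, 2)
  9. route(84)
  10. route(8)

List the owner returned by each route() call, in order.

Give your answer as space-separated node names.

Op 1: add NA@86 -> ring=[86:NA]
Op 2: add NB@98 -> ring=[86:NA,98:NB]
Op 3: route key 51: smallest pos >= 51 is 86 -> NA
Op 4: route key 63: smallest pos >= 63 is 86 -> NA
Op 5: route key 69: smallest pos >= 69 is 86 -> NA
Op 6: add NC@25 -> ring=[25:NC,86:NA,98:NB]
Op 7: add ND@96 -> ring=[25:NC,86:NA,96:ND,98:NB]
Op 8: add NE@2 -> ring=[2:NE,25:NC,86:NA,96:ND,98:NB]
Op 9: route key 84: smallest pos >= 84 is 86 -> NA
Op 10: route key 8: smallest pos >= 8 is 25 -> NC

Answer: NA NA NA NA NC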